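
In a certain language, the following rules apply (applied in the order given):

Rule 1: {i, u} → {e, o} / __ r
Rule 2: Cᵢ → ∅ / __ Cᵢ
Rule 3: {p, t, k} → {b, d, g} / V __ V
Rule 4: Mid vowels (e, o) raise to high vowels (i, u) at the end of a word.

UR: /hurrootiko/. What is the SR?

horoodigu

Rule 1 (pre-rhotic lowering): /u/ is a high vowel immediately before /r/, so it lowers to [o]. /hurrootiko/ → horrootiko.
Rule 2 (degemination): /rr/ is a geminate; the first /r/ deletes. /horrootiko/ → horootiko.
Rule 3 (intervocalic voicing): /t/ is a voiceless stop between vowels /o/ and /i/, so it voices to [d]. /k/ is a voiceless stop between vowels /i/ and /o/, so it voices to [g]. /horootiko/ → horoodigo.
Rule 4 (final vowel raising): /o/ is a mid vowel in word-final position, so it raises to [u]. /horoodigo/ → horoodigu.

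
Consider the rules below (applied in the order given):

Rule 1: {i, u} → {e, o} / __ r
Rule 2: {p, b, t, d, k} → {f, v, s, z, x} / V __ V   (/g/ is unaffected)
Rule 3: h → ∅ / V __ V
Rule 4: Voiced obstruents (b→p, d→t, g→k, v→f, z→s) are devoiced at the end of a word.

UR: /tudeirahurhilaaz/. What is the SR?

Rule 1 (pre-rhotic lowering): /i/ is a high vowel immediately before /r/, so it lowers to [e]. /u/ is a high vowel immediately before /r/, so it lowers to [o]. /tudeirahurhilaaz/ → tudeerahorhilaaz.
Rule 2 (intervocalic spirantization): /d/ is a stop between vowels /u/ and /e/, so it spirantizes to the fricative [z]. /tudeerahorhilaaz/ → tuzeerahorhilaaz.
Rule 3 (intervocalic h-deletion): /h/ occurs between vowels /a/ and /o/, so it deletes. /tuzeerahorhilaaz/ → tuzeeraorhilaaz.
Rule 4 (final devoicing): /z/ is a voiced obstruent in word-final position, so it devoices to [s]. /tuzeeraorhilaaz/ → tuzeeraorhilaas.

tuzeeraorhilaas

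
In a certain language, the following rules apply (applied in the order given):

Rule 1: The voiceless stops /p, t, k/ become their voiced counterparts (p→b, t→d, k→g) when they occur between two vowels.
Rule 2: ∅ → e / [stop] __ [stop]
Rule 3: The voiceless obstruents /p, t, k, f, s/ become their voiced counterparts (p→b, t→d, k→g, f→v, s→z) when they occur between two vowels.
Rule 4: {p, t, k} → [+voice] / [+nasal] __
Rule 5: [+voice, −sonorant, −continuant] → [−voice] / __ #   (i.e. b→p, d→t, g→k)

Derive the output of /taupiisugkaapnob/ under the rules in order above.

taubiizugegaapnop

Rule 1 (intervocalic voicing): /p/ is a voiceless stop between vowels /u/ and /i/, so it voices to [b]. /taupiisugkaapnob/ → taubiisugkaapnob.
Rule 2 (stop-cluster e-epenthesis): /g/ and /k/ form a stop–stop cluster, so [e] is inserted between them. /taubiisugkaapnob/ → taubiisugekaapnob.
Rule 3 (intervocalic voicing): /s/ is a voiceless obstruent between vowels /i/ and /u/, so it voices to [z]. /k/ is a voiceless obstruent between vowels /e/ and /a/, so it voices to [g]. /taubiisugekaapnob/ → taubiizugegaapnob.
Rule 4 (post-nasal voicing): no segment meets the environment; /taubiizugegaapnob/ is unchanged.
Rule 5 (final devoicing): /b/ is a voiced stop in word-final position, so it devoices to [p]. /taubiizugegaapnob/ → taubiizugegaapnop.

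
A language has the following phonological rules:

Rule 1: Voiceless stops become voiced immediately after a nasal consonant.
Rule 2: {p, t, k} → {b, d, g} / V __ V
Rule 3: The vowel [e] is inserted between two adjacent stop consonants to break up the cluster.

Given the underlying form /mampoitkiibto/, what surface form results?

Rule 1 (post-nasal voicing): /p/ is a voiceless stop immediately after the nasal /m/, so it voices to [b]. /mampoitkiibto/ → mamboitkiibto.
Rule 2 (intervocalic voicing): no segment meets the environment; /mamboitkiibto/ is unchanged.
Rule 3 (stop-cluster e-epenthesis): /t/ and /k/ form a stop–stop cluster, so [e] is inserted between them. /b/ and /t/ form a stop–stop cluster, so [e] is inserted between them. /mamboitkiibto/ → mamboitekiibeto.

mamboitekiibeto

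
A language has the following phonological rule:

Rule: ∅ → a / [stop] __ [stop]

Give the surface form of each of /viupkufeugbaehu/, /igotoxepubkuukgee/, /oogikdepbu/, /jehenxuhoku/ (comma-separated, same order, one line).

viupakufeugabaehu, igotoxepubakuukagee, oogikadepabu, jehenxuhoku

/viupkufeugbaehu/: /p/ and /k/ form a stop–stop cluster, so [a] is inserted between them. /g/ and /b/ form a stop–stop cluster, so [a] is inserted between them. → [viupakufeugabaehu].
/igotoxepubkuukgee/: /b/ and /k/ form a stop–stop cluster, so [a] is inserted between them. /k/ and /g/ form a stop–stop cluster, so [a] is inserted between them. → [igotoxepubakuukagee].
/oogikdepbu/: /k/ and /d/ form a stop–stop cluster, so [a] is inserted between them. /p/ and /b/ form a stop–stop cluster, so [a] is inserted between them. → [oogikadepabu].
/jehenxuhoku/: the rule's environment is not met; surfaces unchanged as [jehenxuhoku].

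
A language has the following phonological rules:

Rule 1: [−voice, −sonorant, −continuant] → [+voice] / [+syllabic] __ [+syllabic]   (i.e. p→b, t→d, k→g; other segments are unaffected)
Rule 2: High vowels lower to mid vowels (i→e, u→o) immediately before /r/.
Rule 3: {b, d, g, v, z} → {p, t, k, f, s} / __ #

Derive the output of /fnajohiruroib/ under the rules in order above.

fnajoheroroip

Rule 1 (intervocalic voicing): no segment meets the environment; /fnajohiruroib/ is unchanged.
Rule 2 (pre-rhotic lowering): /i/ is a high vowel immediately before /r/, so it lowers to [e]. /u/ is a high vowel immediately before /r/, so it lowers to [o]. /fnajohiruroib/ → fnajoheroroib.
Rule 3 (final devoicing): /b/ is a voiced obstruent in word-final position, so it devoices to [p]. /fnajoheroroib/ → fnajoheroroip.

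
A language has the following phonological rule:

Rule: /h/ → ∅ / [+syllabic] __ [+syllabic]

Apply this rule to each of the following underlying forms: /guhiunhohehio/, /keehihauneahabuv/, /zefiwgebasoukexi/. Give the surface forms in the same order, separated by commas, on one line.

guiunhoeio, keeiauneaabuv, zefiwgebasoukexi

/guhiunhohehio/: /h/ occurs between vowels /u/ and /i/, so it deletes. /h/ occurs between vowels /o/ and /e/, so it deletes. /h/ occurs between vowels /e/ and /i/, so it deletes. → [guiunhoeio].
/keehihauneahabuv/: /h/ occurs between vowels /e/ and /i/, so it deletes. /h/ occurs between vowels /i/ and /a/, so it deletes. /h/ occurs between vowels /a/ and /a/, so it deletes. → [keeiauneaabuv].
/zefiwgebasoukexi/: the rule's environment is not met; surfaces unchanged as [zefiwgebasoukexi].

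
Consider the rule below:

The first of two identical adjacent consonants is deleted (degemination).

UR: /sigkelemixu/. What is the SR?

sigkelemixu

No segment of /sigkelemixu/ meets the structural description of the rule, so the form surfaces unchanged.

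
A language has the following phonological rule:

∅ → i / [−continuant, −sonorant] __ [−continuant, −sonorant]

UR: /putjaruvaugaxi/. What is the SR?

putjaruvaugaxi

No segment of /putjaruvaugaxi/ meets the structural description of the rule, so the form surfaces unchanged.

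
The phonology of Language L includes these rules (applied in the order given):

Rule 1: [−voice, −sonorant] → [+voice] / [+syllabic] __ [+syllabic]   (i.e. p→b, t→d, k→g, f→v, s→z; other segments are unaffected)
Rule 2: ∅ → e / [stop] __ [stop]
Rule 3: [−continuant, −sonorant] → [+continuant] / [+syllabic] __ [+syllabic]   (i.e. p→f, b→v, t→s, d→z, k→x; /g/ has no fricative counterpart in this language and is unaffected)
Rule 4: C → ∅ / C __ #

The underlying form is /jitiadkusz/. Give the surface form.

Rule 1 (intervocalic voicing): /t/ is a voiceless obstruent between vowels /i/ and /i/, so it voices to [d]. /jitiadkusz/ → jidiadkusz.
Rule 2 (stop-cluster e-epenthesis): /d/ and /k/ form a stop–stop cluster, so [e] is inserted between them. /jidiadkusz/ → jidiadekusz.
Rule 3 (intervocalic spirantization): /d/ is a stop between vowels /i/ and /i/, so it spirantizes to the fricative [z]. /d/ is a stop between vowels /a/ and /e/, so it spirantizes to the fricative [z]. /k/ is a stop between vowels /e/ and /u/, so it spirantizes to the fricative [x]. /jidiadekusz/ → jiziazexusz.
Rule 4 (final cluster simplification): /z/ is the second consonant of a word-final cluster /sz/, so it deletes. /jiziazexusz/ → jiziazexus.

jiziazexus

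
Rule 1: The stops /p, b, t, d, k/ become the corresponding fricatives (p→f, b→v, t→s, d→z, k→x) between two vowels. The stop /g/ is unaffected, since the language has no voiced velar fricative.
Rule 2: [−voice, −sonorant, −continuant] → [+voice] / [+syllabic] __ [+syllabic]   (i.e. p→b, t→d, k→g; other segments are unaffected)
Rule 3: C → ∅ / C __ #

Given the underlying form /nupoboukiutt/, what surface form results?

nufovouxiut

Rule 1 (intervocalic spirantization): /p/ is a stop between vowels /u/ and /o/, so it spirantizes to the fricative [f]. /b/ is a stop between vowels /o/ and /o/, so it spirantizes to the fricative [v]. /k/ is a stop between vowels /u/ and /i/, so it spirantizes to the fricative [x]. /nupoboukiutt/ → nufovouxiutt.
Rule 2 (intervocalic voicing): no segment meets the environment; /nufovouxiutt/ is unchanged.
Rule 3 (final cluster simplification): /t/ is the second consonant of a word-final cluster /tt/, so it deletes. /nufovouxiutt/ → nufovouxiut.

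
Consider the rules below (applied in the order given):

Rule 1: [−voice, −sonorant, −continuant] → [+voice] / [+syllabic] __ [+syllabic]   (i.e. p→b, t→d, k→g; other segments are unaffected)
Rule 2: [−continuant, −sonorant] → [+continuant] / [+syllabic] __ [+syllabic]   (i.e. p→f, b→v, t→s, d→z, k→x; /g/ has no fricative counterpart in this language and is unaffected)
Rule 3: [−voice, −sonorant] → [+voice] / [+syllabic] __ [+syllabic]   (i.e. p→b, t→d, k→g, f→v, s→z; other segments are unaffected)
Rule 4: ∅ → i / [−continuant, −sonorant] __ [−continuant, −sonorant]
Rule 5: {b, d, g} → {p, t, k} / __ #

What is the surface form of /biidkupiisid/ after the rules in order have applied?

biidikuviizit

Rule 1 (intervocalic voicing): /p/ is a voiceless stop between vowels /u/ and /i/, so it voices to [b]. /biidkupiisid/ → biidkubiisid.
Rule 2 (intervocalic spirantization): /b/ is a stop between vowels /u/ and /i/, so it spirantizes to the fricative [v]. /biidkubiisid/ → biidkuviisid.
Rule 3 (intervocalic voicing): /s/ is a voiceless obstruent between vowels /i/ and /i/, so it voices to [z]. /biidkuviisid/ → biidkuviizid.
Rule 4 (stop-cluster i-epenthesis): /d/ and /k/ form a stop–stop cluster, so [i] is inserted between them. /biidkuviizid/ → biidikuviizid.
Rule 5 (final devoicing): /d/ is a voiced stop in word-final position, so it devoices to [t]. /biidikuviizid/ → biidikuviizit.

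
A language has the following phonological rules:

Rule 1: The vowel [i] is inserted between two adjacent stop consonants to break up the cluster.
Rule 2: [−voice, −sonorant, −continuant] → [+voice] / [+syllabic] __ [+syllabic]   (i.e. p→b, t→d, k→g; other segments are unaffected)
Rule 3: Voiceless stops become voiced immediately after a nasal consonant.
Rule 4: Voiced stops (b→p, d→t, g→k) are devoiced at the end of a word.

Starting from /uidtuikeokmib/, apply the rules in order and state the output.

Rule 1 (stop-cluster i-epenthesis): /d/ and /t/ form a stop–stop cluster, so [i] is inserted between them. /uidtuikeokmib/ → uidituikeokmib.
Rule 2 (intervocalic voicing): /t/ is a voiceless stop between vowels /i/ and /u/, so it voices to [d]. /k/ is a voiceless stop between vowels /i/ and /e/, so it voices to [g]. /uidituikeokmib/ → uididuigeokmib.
Rule 3 (post-nasal voicing): no segment meets the environment; /uididuigeokmib/ is unchanged.
Rule 4 (final devoicing): /b/ is a voiced stop in word-final position, so it devoices to [p]. /uididuigeokmib/ → uididuigeokmip.

uididuigeokmip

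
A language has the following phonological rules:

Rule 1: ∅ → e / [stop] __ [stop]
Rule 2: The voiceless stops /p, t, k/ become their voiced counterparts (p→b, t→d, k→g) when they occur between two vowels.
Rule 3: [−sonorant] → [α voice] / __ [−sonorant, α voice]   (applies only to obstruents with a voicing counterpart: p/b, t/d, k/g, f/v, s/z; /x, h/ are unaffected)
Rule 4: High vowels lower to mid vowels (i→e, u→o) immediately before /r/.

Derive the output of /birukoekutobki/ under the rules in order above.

Rule 1 (stop-cluster e-epenthesis): /b/ and /k/ form a stop–stop cluster, so [e] is inserted between them. /birukoekutobki/ → birukoekutobeki.
Rule 2 (intervocalic voicing): /k/ is a voiceless stop between vowels /u/ and /o/, so it voices to [g]. /k/ is a voiceless stop between vowels /e/ and /u/, so it voices to [g]. /t/ is a voiceless stop between vowels /u/ and /o/, so it voices to [d]. /k/ is a voiceless stop between vowels /e/ and /i/, so it voices to [g]. /birukoekutobeki/ → birugoegudobegi.
Rule 3 (regressive voicing assimilation): no segment meets the environment; /birugoegudobegi/ is unchanged.
Rule 4 (pre-rhotic lowering): /i/ is a high vowel immediately before /r/, so it lowers to [e]. /birugoegudobegi/ → berugoegudobegi.

berugoegudobegi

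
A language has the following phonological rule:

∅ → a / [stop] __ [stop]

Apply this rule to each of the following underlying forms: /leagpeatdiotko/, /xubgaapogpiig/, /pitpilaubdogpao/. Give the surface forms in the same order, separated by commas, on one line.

leagapeatadiotako, xubagaapogapiig, pitapilaubadogapao

/leagpeatdiotko/: /g/ and /p/ form a stop–stop cluster, so [a] is inserted between them. /t/ and /d/ form a stop–stop cluster, so [a] is inserted between them. /t/ and /k/ form a stop–stop cluster, so [a] is inserted between them. → [leagapeatadiotako].
/xubgaapogpiig/: /b/ and /g/ form a stop–stop cluster, so [a] is inserted between them. /g/ and /p/ form a stop–stop cluster, so [a] is inserted between them. → [xubagaapogapiig].
/pitpilaubdogpao/: /t/ and /p/ form a stop–stop cluster, so [a] is inserted between them. /b/ and /d/ form a stop–stop cluster, so [a] is inserted between them. /g/ and /p/ form a stop–stop cluster, so [a] is inserted between them. → [pitapilaubadogapao].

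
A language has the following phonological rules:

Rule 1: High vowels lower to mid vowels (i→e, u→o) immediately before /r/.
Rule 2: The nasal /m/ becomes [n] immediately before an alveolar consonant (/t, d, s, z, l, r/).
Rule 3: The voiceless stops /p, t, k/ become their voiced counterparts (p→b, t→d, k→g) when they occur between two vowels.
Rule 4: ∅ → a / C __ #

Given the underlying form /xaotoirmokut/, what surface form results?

Rule 1 (pre-rhotic lowering): /i/ is a high vowel immediately before /r/, so it lowers to [e]. /xaotoirmokut/ → xaotoermokut.
Rule 2 (nasal place assimilation): no segment meets the environment; /xaotoermokut/ is unchanged.
Rule 3 (intervocalic voicing): /t/ is a voiceless stop between vowels /o/ and /o/, so it voices to [d]. /k/ is a voiceless stop between vowels /o/ and /u/, so it voices to [g]. /xaotoermokut/ → xaodoermogut.
Rule 4 (final a-epenthesis): the form ends in the consonant /t/, so [a] is inserted word-finally. /xaodoermogut/ → xaodoermoguta.

xaodoermoguta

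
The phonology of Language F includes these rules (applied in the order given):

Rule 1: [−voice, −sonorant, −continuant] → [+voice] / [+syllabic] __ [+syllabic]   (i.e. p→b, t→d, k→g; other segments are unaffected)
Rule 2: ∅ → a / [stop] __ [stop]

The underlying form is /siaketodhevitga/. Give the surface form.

Rule 1 (intervocalic voicing): /k/ is a voiceless stop between vowels /a/ and /e/, so it voices to [g]. /t/ is a voiceless stop between vowels /e/ and /o/, so it voices to [d]. /siaketodhevitga/ → siagedodhevitga.
Rule 2 (stop-cluster a-epenthesis): /t/ and /g/ form a stop–stop cluster, so [a] is inserted between them. /siagedodhevitga/ → siagedodhevitaga.

siagedodhevitaga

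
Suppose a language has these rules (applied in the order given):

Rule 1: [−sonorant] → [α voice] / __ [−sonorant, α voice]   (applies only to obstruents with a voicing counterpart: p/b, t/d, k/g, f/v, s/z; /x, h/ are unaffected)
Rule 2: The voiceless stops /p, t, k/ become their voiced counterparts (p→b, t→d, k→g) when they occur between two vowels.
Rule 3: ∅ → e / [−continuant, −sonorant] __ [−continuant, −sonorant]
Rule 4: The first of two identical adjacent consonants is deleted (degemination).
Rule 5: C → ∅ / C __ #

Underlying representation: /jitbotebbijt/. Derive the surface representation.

jidebodebebij

Rule 1 (regressive voicing assimilation): /t/ precedes the voiced obstruent /b/, so it voices to [d] by assimilation. /jitbotebbijt/ → jidbotebbijt.
Rule 2 (intervocalic voicing): /t/ is a voiceless stop between vowels /o/ and /e/, so it voices to [d]. /jidbotebbijt/ → jidbodebbijt.
Rule 3 (stop-cluster e-epenthesis): /d/ and /b/ form a stop–stop cluster, so [e] is inserted between them. /b/ and /b/ form a stop–stop cluster, so [e] is inserted between them. /jidbodebbijt/ → jidebodebebijt.
Rule 4 (degemination): no segment meets the environment; /jidebodebebijt/ is unchanged.
Rule 5 (final cluster simplification): /t/ is the second consonant of a word-final cluster /jt/, so it deletes. /jidebodebebijt/ → jidebodebebij.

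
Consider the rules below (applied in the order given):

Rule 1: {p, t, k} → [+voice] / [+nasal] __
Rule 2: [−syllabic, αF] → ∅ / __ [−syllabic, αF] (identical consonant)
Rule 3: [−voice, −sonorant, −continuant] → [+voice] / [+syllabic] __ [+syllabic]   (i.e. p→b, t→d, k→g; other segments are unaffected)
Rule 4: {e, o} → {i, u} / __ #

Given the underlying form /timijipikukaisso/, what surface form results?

timijibigugaisu

Rule 1 (post-nasal voicing): no segment meets the environment; /timijipikukaisso/ is unchanged.
Rule 2 (degemination): /ss/ is a geminate; the first /s/ deletes. /timijipikukaisso/ → timijipikukaiso.
Rule 3 (intervocalic voicing): /p/ is a voiceless stop between vowels /i/ and /i/, so it voices to [b]. /k/ is a voiceless stop between vowels /i/ and /u/, so it voices to [g]. /k/ is a voiceless stop between vowels /u/ and /a/, so it voices to [g]. /timijipikukaiso/ → timijibigugaiso.
Rule 4 (final vowel raising): /o/ is a mid vowel in word-final position, so it raises to [u]. /timijibigugaiso/ → timijibigugaisu.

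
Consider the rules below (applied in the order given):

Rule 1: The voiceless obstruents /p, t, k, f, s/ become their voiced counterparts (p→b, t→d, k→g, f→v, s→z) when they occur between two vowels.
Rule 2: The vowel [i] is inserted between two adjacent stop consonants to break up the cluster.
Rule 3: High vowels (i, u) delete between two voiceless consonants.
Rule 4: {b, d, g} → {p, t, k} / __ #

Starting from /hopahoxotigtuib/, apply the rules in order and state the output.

hobahoxodigituip

Rule 1 (intervocalic voicing): /p/ is a voiceless obstruent between vowels /o/ and /a/, so it voices to [b]. /t/ is a voiceless obstruent between vowels /o/ and /i/, so it voices to [d]. /hopahoxotigtuib/ → hobahoxodigtuib.
Rule 2 (stop-cluster i-epenthesis): /g/ and /t/ form a stop–stop cluster, so [i] is inserted between them. /hobahoxodigtuib/ → hobahoxodigituib.
Rule 3 (high vowel syncope): no segment meets the environment; /hobahoxodigituib/ is unchanged.
Rule 4 (final devoicing): /b/ is a voiced stop in word-final position, so it devoices to [p]. /hobahoxodigituib/ → hobahoxodigituip.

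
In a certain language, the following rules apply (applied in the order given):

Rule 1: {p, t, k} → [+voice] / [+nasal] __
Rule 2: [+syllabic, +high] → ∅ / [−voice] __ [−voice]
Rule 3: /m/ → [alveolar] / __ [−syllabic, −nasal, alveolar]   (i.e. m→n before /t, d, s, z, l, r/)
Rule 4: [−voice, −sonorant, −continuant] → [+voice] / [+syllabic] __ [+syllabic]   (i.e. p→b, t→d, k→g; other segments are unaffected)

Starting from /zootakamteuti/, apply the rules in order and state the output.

Rule 1 (post-nasal voicing): /t/ is a voiceless stop immediately after the nasal /m/, so it voices to [d]. /zootakamteuti/ → zootakamdeuti.
Rule 2 (high vowel syncope): no segment meets the environment; /zootakamdeuti/ is unchanged.
Rule 3 (nasal place assimilation): /m/ precedes the alveolar consonant /d/, so it assimilates in place to [n]. /zootakamdeuti/ → zootakandeuti.
Rule 4 (intervocalic voicing): /t/ is a voiceless stop between vowels /o/ and /a/, so it voices to [d]. /k/ is a voiceless stop between vowels /a/ and /a/, so it voices to [g]. /t/ is a voiceless stop between vowels /u/ and /i/, so it voices to [d]. /zootakandeuti/ → zoodagandeudi.

zoodagandeudi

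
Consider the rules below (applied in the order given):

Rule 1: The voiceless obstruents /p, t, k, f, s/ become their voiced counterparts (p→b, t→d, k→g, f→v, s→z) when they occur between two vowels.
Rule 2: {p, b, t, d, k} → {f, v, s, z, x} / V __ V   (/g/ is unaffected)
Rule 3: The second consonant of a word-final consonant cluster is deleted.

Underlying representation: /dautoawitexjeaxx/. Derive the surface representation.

dauzoawizexjeax

Rule 1 (intervocalic voicing): /t/ is a voiceless obstruent between vowels /u/ and /o/, so it voices to [d]. /t/ is a voiceless obstruent between vowels /i/ and /e/, so it voices to [d]. /dautoawitexjeaxx/ → daudoawidexjeaxx.
Rule 2 (intervocalic spirantization): /d/ is a stop between vowels /u/ and /o/, so it spirantizes to the fricative [z]. /d/ is a stop between vowels /i/ and /e/, so it spirantizes to the fricative [z]. /daudoawidexjeaxx/ → dauzoawizexjeaxx.
Rule 3 (final cluster simplification): /x/ is the second consonant of a word-final cluster /xx/, so it deletes. /dauzoawizexjeaxx/ → dauzoawizexjeax.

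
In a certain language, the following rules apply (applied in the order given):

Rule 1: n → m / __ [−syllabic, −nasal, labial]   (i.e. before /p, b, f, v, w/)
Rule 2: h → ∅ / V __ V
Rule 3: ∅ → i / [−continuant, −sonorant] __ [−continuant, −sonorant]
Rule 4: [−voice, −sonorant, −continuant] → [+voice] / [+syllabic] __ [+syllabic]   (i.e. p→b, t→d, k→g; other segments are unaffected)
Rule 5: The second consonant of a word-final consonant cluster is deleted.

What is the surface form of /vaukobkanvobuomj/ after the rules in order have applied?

vaugobigamvobuom

Rule 1 (nasal place assimilation): /n/ precedes the labial consonant /v/, so it assimilates in place to [m]. /vaukobkanvobuomj/ → vaukobkamvobuomj.
Rule 2 (intervocalic h-deletion): no segment meets the environment; /vaukobkamvobuomj/ is unchanged.
Rule 3 (stop-cluster i-epenthesis): /b/ and /k/ form a stop–stop cluster, so [i] is inserted between them. /vaukobkamvobuomj/ → vaukobikamvobuomj.
Rule 4 (intervocalic voicing): /k/ is a voiceless stop between vowels /u/ and /o/, so it voices to [g]. /k/ is a voiceless stop between vowels /i/ and /a/, so it voices to [g]. /vaukobikamvobuomj/ → vaugobigamvobuomj.
Rule 5 (final cluster simplification): /j/ is the second consonant of a word-final cluster /mj/, so it deletes. /vaugobigamvobuomj/ → vaugobigamvobuom.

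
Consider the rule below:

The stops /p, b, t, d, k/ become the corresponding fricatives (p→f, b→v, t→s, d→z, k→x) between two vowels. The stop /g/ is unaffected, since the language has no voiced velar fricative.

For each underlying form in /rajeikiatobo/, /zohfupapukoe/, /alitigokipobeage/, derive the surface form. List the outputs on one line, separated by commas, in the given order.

rajeixiasovo, zohfufafuxoe, alisigoxifoveage

/rajeikiatobo/: /k/ is a stop between vowels /i/ and /i/, so it spirantizes to the fricative [x]. /t/ is a stop between vowels /a/ and /o/, so it spirantizes to the fricative [s]. /b/ is a stop between vowels /o/ and /o/, so it spirantizes to the fricative [v]. → [rajeixiasovo].
/zohfupapukoe/: /p/ is a stop between vowels /u/ and /a/, so it spirantizes to the fricative [f]. /p/ is a stop between vowels /a/ and /u/, so it spirantizes to the fricative [f]. /k/ is a stop between vowels /u/ and /o/, so it spirantizes to the fricative [x]. → [zohfufafuxoe].
/alitigokipobeage/: /t/ is a stop between vowels /i/ and /i/, so it spirantizes to the fricative [s]. /k/ is a stop between vowels /o/ and /i/, so it spirantizes to the fricative [x]. /p/ is a stop between vowels /i/ and /o/, so it spirantizes to the fricative [f]. /b/ is a stop between vowels /o/ and /e/, so it spirantizes to the fricative [v]. → [alisigoxifoveage].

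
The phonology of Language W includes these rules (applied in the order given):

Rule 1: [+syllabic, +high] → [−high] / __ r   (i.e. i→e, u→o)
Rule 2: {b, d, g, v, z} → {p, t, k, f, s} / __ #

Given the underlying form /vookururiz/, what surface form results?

vookororis

Rule 1 (pre-rhotic lowering): /u/ is a high vowel immediately before /r/, so it lowers to [o]. /u/ is a high vowel immediately before /r/, so it lowers to [o]. /vookururiz/ → vookororiz.
Rule 2 (final devoicing): /z/ is a voiced obstruent in word-final position, so it devoices to [s]. /vookororiz/ → vookororis.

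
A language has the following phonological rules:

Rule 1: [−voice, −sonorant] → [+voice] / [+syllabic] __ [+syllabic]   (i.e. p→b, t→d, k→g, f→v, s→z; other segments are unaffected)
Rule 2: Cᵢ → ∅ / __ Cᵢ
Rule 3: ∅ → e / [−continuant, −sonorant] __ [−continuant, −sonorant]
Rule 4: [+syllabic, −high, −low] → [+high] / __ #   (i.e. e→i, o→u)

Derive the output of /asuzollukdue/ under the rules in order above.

Rule 1 (intervocalic voicing): /s/ is a voiceless obstruent between vowels /a/ and /u/, so it voices to [z]. /asuzollukdue/ → azuzollukdue.
Rule 2 (degemination): /ll/ is a geminate; the first /l/ deletes. /azuzollukdue/ → azuzolukdue.
Rule 3 (stop-cluster e-epenthesis): /k/ and /d/ form a stop–stop cluster, so [e] is inserted between them. /azuzolukdue/ → azuzolukedue.
Rule 4 (final vowel raising): /e/ is a mid vowel in word-final position, so it raises to [i]. /azuzolukedue/ → azuzolukedui.

azuzolukedui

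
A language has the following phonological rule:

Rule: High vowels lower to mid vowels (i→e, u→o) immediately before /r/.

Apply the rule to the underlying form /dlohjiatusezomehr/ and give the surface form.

No segment of /dlohjiatusezomehr/ meets the structural description of the rule, so the form surfaces unchanged.

dlohjiatusezomehr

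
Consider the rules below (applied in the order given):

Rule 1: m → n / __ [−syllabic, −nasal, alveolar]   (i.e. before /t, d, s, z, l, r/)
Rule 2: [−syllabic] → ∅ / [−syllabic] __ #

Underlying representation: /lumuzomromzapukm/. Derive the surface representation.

lumuzonronzapuk

Rule 1 (nasal place assimilation): /m/ precedes the alveolar consonant /r/, so it assimilates in place to [n]. /m/ precedes the alveolar consonant /z/, so it assimilates in place to [n]. /lumuzomromzapukm/ → lumuzonronzapukm.
Rule 2 (final cluster simplification): /m/ is the second consonant of a word-final cluster /km/, so it deletes. /lumuzonronzapukm/ → lumuzonronzapuk.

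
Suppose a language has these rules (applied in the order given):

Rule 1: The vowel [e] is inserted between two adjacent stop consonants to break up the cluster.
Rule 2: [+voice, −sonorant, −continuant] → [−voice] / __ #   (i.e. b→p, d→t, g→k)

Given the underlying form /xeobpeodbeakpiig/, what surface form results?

Rule 1 (stop-cluster e-epenthesis): /b/ and /p/ form a stop–stop cluster, so [e] is inserted between them. /d/ and /b/ form a stop–stop cluster, so [e] is inserted between them. /k/ and /p/ form a stop–stop cluster, so [e] is inserted between them. /xeobpeodbeakpiig/ → xeobepeodebeakepiig.
Rule 2 (final devoicing): /g/ is a voiced stop in word-final position, so it devoices to [k]. /xeobepeodebeakepiig/ → xeobepeodebeakepiik.

xeobepeodebeakepiik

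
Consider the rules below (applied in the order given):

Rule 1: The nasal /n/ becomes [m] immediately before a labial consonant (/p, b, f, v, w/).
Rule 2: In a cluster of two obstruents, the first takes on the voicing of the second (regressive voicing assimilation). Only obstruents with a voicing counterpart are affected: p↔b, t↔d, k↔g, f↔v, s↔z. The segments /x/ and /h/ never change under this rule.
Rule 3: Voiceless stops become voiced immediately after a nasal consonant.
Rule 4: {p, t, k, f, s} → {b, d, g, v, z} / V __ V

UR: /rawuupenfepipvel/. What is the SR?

Rule 1 (nasal place assimilation): /n/ precedes the labial consonant /f/, so it assimilates in place to [m]. /rawuupenfepipvel/ → rawuupemfepipvel.
Rule 2 (regressive voicing assimilation): /p/ precedes the voiced obstruent /v/, so it voices to [b] by assimilation. /rawuupemfepipvel/ → rawuupemfepibvel.
Rule 3 (post-nasal voicing): no segment meets the environment; /rawuupemfepibvel/ is unchanged.
Rule 4 (intervocalic voicing): /p/ is a voiceless obstruent between vowels /u/ and /e/, so it voices to [b]. /p/ is a voiceless obstruent between vowels /e/ and /i/, so it voices to [b]. /rawuupemfepibvel/ → rawuubemfebibvel.

rawuubemfebibvel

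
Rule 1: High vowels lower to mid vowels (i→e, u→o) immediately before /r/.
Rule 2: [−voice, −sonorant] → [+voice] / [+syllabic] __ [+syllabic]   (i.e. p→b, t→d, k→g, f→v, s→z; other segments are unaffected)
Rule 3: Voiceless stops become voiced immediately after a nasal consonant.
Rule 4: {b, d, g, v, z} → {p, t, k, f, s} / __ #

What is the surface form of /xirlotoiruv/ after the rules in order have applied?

xerlodoeruf

Rule 1 (pre-rhotic lowering): /i/ is a high vowel immediately before /r/, so it lowers to [e]. /i/ is a high vowel immediately before /r/, so it lowers to [e]. /xirlotoiruv/ → xerlotoeruv.
Rule 2 (intervocalic voicing): /t/ is a voiceless obstruent between vowels /o/ and /o/, so it voices to [d]. /xerlotoeruv/ → xerlodoeruv.
Rule 3 (post-nasal voicing): no segment meets the environment; /xerlodoeruv/ is unchanged.
Rule 4 (final devoicing): /v/ is a voiced obstruent in word-final position, so it devoices to [f]. /xerlodoeruv/ → xerlodoeruf.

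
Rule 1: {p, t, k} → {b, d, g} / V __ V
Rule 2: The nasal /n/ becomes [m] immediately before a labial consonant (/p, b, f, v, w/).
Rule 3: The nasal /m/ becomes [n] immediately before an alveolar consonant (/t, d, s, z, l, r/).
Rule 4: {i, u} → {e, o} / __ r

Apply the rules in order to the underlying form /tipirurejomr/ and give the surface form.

Rule 1 (intervocalic voicing): /p/ is a voiceless stop between vowels /i/ and /i/, so it voices to [b]. /tipirurejomr/ → tibirurejomr.
Rule 2 (nasal place assimilation): no segment meets the environment; /tibirurejomr/ is unchanged.
Rule 3 (nasal place assimilation): /m/ precedes the alveolar consonant /r/, so it assimilates in place to [n]. /tibirurejomr/ → tibirurejonr.
Rule 4 (pre-rhotic lowering): /i/ is a high vowel immediately before /r/, so it lowers to [e]. /u/ is a high vowel immediately before /r/, so it lowers to [o]. /tibirurejonr/ → tiberorejonr.

tiberorejonr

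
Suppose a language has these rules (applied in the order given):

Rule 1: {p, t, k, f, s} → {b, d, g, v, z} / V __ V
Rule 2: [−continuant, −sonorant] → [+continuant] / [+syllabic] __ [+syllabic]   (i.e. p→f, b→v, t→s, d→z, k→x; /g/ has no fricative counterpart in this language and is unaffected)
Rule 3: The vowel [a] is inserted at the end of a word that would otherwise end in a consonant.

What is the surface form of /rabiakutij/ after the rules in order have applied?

Rule 1 (intervocalic voicing): /k/ is a voiceless obstruent between vowels /a/ and /u/, so it voices to [g]. /t/ is a voiceless obstruent between vowels /u/ and /i/, so it voices to [d]. /rabiakutij/ → rabiagudij.
Rule 2 (intervocalic spirantization): /b/ is a stop between vowels /a/ and /i/, so it spirantizes to the fricative [v]. /d/ is a stop between vowels /u/ and /i/, so it spirantizes to the fricative [z]. /rabiagudij/ → raviaguzij.
Rule 3 (final a-epenthesis): the form ends in the consonant /j/, so [a] is inserted word-finally. /raviaguzij/ → raviaguzija.

raviaguzija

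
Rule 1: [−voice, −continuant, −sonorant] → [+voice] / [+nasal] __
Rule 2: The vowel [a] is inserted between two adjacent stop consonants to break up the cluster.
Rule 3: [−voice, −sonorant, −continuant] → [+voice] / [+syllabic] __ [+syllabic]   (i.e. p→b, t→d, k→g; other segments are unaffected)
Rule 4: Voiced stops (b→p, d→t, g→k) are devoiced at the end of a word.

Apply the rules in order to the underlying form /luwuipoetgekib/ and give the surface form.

luwuiboedagegip

Rule 1 (post-nasal voicing): no segment meets the environment; /luwuipoetgekib/ is unchanged.
Rule 2 (stop-cluster a-epenthesis): /t/ and /g/ form a stop–stop cluster, so [a] is inserted between them. /luwuipoetgekib/ → luwuipoetagekib.
Rule 3 (intervocalic voicing): /p/ is a voiceless stop between vowels /i/ and /o/, so it voices to [b]. /t/ is a voiceless stop between vowels /e/ and /a/, so it voices to [d]. /k/ is a voiceless stop between vowels /e/ and /i/, so it voices to [g]. /luwuipoetagekib/ → luwuiboedagegib.
Rule 4 (final devoicing): /b/ is a voiced stop in word-final position, so it devoices to [p]. /luwuiboedagegib/ → luwuiboedagegip.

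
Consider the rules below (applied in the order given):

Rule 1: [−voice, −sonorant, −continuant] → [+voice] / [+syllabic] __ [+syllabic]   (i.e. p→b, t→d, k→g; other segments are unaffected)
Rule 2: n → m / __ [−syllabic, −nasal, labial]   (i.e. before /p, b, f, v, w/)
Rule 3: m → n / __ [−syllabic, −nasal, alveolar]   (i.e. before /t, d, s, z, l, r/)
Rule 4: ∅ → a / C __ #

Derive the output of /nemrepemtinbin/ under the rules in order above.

nenrebentimbina

Rule 1 (intervocalic voicing): /p/ is a voiceless stop between vowels /e/ and /e/, so it voices to [b]. /nemrepemtinbin/ → nemrebemtinbin.
Rule 2 (nasal place assimilation): /n/ precedes the labial consonant /b/, so it assimilates in place to [m]. /nemrebemtinbin/ → nemrebemtimbin.
Rule 3 (nasal place assimilation): /m/ precedes the alveolar consonant /r/, so it assimilates in place to [n]. /m/ precedes the alveolar consonant /t/, so it assimilates in place to [n]. /nemrebemtimbin/ → nenrebentimbin.
Rule 4 (final a-epenthesis): the form ends in the consonant /n/, so [a] is inserted word-finally. /nenrebentimbin/ → nenrebentimbina.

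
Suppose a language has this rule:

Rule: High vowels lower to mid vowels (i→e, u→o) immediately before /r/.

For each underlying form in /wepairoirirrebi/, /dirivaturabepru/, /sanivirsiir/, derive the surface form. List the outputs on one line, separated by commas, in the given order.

/wepairoirirrebi/: /i/ is a high vowel immediately before /r/, so it lowers to [e]. /i/ is a high vowel immediately before /r/, so it lowers to [e]. /i/ is a high vowel immediately before /r/, so it lowers to [e]. → [wepaeroererrebi].
/dirivaturabepru/: /i/ is a high vowel immediately before /r/, so it lowers to [e]. /u/ is a high vowel immediately before /r/, so it lowers to [o]. → [derivatorabepru].
/sanivirsiir/: /i/ is a high vowel immediately before /r/, so it lowers to [e]. /i/ is a high vowel immediately before /r/, so it lowers to [e]. → [saniversier].

wepaeroererrebi, derivatorabepru, saniversier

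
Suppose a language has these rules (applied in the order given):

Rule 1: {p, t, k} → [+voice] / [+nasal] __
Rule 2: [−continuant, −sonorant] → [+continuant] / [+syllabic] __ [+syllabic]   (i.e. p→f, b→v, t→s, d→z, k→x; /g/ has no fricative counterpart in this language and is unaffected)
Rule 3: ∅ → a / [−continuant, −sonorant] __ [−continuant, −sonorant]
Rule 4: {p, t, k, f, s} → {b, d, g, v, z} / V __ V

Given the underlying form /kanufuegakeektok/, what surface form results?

kanuvuegaxeegadok

Rule 1 (post-nasal voicing): no segment meets the environment; /kanufuegakeektok/ is unchanged.
Rule 2 (intervocalic spirantization): /k/ is a stop between vowels /a/ and /e/, so it spirantizes to the fricative [x]. /kanufuegakeektok/ → kanufuegaxeektok.
Rule 3 (stop-cluster a-epenthesis): /k/ and /t/ form a stop–stop cluster, so [a] is inserted between them. /kanufuegaxeektok/ → kanufuegaxeekatok.
Rule 4 (intervocalic voicing): /f/ is a voiceless obstruent between vowels /u/ and /u/, so it voices to [v]. /k/ is a voiceless obstruent between vowels /e/ and /a/, so it voices to [g]. /t/ is a voiceless obstruent between vowels /a/ and /o/, so it voices to [d]. /kanufuegaxeekatok/ → kanuvuegaxeegadok.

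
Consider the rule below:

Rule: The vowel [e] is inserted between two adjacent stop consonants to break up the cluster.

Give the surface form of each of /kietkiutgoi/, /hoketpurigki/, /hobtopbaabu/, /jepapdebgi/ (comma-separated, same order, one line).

/kietkiutgoi/: /t/ and /k/ form a stop–stop cluster, so [e] is inserted between them. /t/ and /g/ form a stop–stop cluster, so [e] is inserted between them. → [kietekiutegoi].
/hoketpurigki/: /t/ and /p/ form a stop–stop cluster, so [e] is inserted between them. /g/ and /k/ form a stop–stop cluster, so [e] is inserted between them. → [hoketepurigeki].
/hobtopbaabu/: /b/ and /t/ form a stop–stop cluster, so [e] is inserted between them. /p/ and /b/ form a stop–stop cluster, so [e] is inserted between them. → [hobetopebaabu].
/jepapdebgi/: /p/ and /d/ form a stop–stop cluster, so [e] is inserted between them. /b/ and /g/ form a stop–stop cluster, so [e] is inserted between them. → [jepapedebegi].

kietekiutegoi, hoketepurigeki, hobetopebaabu, jepapedebegi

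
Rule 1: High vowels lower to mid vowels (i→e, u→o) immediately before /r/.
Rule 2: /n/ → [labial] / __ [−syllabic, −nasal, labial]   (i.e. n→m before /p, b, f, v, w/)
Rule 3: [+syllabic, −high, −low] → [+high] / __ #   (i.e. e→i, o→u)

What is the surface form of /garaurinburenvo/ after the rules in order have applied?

Rule 1 (pre-rhotic lowering): /u/ is a high vowel immediately before /r/, so it lowers to [o]. /u/ is a high vowel immediately before /r/, so it lowers to [o]. /garaurinburenvo/ → garaorinborenvo.
Rule 2 (nasal place assimilation): /n/ precedes the labial consonant /b/, so it assimilates in place to [m]. /n/ precedes the labial consonant /v/, so it assimilates in place to [m]. /garaorinborenvo/ → garaorimboremvo.
Rule 3 (final vowel raising): /o/ is a mid vowel in word-final position, so it raises to [u]. /garaorimboremvo/ → garaorimboremvu.

garaorimboremvu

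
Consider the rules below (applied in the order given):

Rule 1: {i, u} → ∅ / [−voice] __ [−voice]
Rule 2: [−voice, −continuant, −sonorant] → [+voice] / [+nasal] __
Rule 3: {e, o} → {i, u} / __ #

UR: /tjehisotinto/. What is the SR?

tjehsotindu

Rule 1 (high vowel syncope): /i/ is a high vowel flanked by voiceless consonants /h/ and /s/, so it deletes. /tjehisotinto/ → tjehsotinto.
Rule 2 (post-nasal voicing): /t/ is a voiceless stop immediately after the nasal /n/, so it voices to [d]. /tjehsotinto/ → tjehsotindo.
Rule 3 (final vowel raising): /o/ is a mid vowel in word-final position, so it raises to [u]. /tjehsotindo/ → tjehsotindu.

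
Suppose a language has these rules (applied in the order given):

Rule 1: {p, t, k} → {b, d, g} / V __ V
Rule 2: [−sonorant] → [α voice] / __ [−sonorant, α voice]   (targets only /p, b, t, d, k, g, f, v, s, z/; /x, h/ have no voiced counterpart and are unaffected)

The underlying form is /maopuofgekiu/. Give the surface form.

maobuovgegiu

Rule 1 (intervocalic voicing): /p/ is a voiceless stop between vowels /o/ and /u/, so it voices to [b]. /k/ is a voiceless stop between vowels /e/ and /i/, so it voices to [g]. /maopuofgekiu/ → maobuofgegiu.
Rule 2 (regressive voicing assimilation): /f/ precedes the voiced obstruent /g/, so it voices to [v] by assimilation. /maobuofgegiu/ → maobuovgegiu.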